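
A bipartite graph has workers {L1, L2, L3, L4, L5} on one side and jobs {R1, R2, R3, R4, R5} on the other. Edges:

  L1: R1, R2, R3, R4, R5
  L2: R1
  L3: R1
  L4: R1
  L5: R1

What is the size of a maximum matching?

2

Unit-capacity flow: source→left, listed edges, right→sink; max matching = max flow.
Augmenting path L1→R1 (+1); matched 1.
Augmenting path L2→R1→L1→R2 (+1); matched 2.
No augmenting path remains; maximum matching = 2.
König certificate: {L1, R1} is a vertex cover of size 2 (every listed pair touches it), so no matching can be larger.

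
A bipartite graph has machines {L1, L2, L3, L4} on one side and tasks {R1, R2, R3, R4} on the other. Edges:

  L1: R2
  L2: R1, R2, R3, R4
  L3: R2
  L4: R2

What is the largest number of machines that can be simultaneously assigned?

Unit-capacity flow: source→left, listed edges, right→sink; max matching = max flow.
Augmenting path L1→R2 (+1); matched 1.
Augmenting path L2→R1 (+1); matched 2.
No augmenting path remains; maximum matching = 2.
König certificate: {L2, R2} is a vertex cover of size 2 (every listed pair touches it), so no matching can be larger.

2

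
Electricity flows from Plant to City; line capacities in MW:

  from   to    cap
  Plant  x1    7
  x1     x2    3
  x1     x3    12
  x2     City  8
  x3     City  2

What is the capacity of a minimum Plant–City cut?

5

Augment Plant→x1→x2→City: bottleneck 3, flow now 3.
Augment Plant→x1→x3→City: bottleneck 2, flow now 5.
No augmenting path remains; maximum flow = 5.
By max-flow min-cut, the minimum cut capacity equals the max flow.
In the residual graph, reachable from Plant: {Plant, x1, x3}.
Min-cut edges: x1→x2 (3), x3→City (2); capacity 3 + 2 = 5.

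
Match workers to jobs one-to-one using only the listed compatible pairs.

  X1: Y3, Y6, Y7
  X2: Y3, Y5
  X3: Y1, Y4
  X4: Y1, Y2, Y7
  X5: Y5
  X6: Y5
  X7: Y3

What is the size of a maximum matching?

Unit-capacity flow: source→left, listed edges, right→sink; max matching = max flow.
Augmenting path X1→Y3 (+1); matched 1.
Augmenting path X2→Y5 (+1); matched 2.
Augmenting path X3→Y1 (+1); matched 3.
Augmenting path X4→Y2 (+1); matched 4.
Augmenting path X7→Y3→X1→Y6 (+1); matched 5.
No augmenting path remains; maximum matching = 5.
König certificate: {X1, X3, X4, Y3, Y5} is a vertex cover of size 5 (every listed pair touches it), so no matching can be larger.

5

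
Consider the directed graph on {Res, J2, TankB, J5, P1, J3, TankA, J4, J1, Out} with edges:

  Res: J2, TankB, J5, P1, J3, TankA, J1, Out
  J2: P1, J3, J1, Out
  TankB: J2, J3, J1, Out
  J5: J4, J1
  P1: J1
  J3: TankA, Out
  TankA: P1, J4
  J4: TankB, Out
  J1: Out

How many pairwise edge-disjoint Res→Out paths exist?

Assign every edge capacity 1; by Menger, the answer equals the max flow.
Path Res→Out (+1); total 1.
Path Res→J2→Out (+1); total 2.
Path Res→TankB→Out (+1); total 3.
Path Res→J3→Out (+1); total 4.
Path Res→J1→Out (+1); total 5.
Path Res→J5→J4→Out (+1); total 6.
No residual Res→Out path; max flow = 6.
Certifying cut of size 6: {J1→Out, J2→Out, J3→Out, J4→Out, Res→Out, TankB→Out}.

6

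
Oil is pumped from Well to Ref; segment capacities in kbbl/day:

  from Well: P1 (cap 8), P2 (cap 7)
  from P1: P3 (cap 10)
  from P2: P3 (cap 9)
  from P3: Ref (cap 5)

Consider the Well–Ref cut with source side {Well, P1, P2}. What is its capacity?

19

Edges leaving {Well, P1, P2}: P1→P3 (10), P2→P3 (9).
Cut capacity = 10 + 9 = 19.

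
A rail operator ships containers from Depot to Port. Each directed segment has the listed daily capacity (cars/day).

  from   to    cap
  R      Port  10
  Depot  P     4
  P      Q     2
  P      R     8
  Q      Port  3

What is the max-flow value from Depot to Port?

4

Augment Depot→P→Q→Port: bottleneck 2, flow now 2.
Augment Depot→P→R→Port: bottleneck 2, flow now 4.
No augmenting path remains; maximum flow = 4.
In the residual graph, reachable from Depot: {Depot}.
Min-cut edges: Depot→P (4); capacity 4 = 4.
This cut is saturated, so no flow can exceed 4.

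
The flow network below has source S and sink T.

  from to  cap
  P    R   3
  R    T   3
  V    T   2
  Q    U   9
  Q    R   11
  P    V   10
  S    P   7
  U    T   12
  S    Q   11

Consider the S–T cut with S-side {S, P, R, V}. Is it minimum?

Given cut capacity: 11 + 3 + 2 = 16.
Augment S→P→R→T: bottleneck 3, flow now 3.
Augment S→P→V→T: bottleneck 2, flow now 5.
Augment S→Q→U→T: bottleneck 9, flow now 14.
No augmenting path remains; maximum flow = 14.
In the residual graph, reachable from S: {S, P, Q, R, V}.
Min-cut edges: Q→U (9), R→T (3), V→T (2); capacity 9 + 3 + 2 = 14.
Cut capacity 16 exceeds the max flow 14, so it is not minimum.

No — its capacity is 16, but the minimum cut has capacity 14.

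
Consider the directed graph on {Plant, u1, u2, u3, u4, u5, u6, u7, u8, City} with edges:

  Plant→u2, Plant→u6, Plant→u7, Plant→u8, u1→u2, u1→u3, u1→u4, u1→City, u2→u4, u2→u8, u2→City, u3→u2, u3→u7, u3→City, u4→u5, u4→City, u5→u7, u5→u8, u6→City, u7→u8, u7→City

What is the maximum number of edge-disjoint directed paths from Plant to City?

Assign every edge capacity 1; by Menger, the answer equals the max flow.
Path Plant→u2→City (+1); total 1.
Path Plant→u6→City (+1); total 2.
Path Plant→u7→City (+1); total 3.
No residual Plant→City path; max flow = 3.
Certifying cut of size 3: {Plant→u2, Plant→u6, Plant→u7}.

3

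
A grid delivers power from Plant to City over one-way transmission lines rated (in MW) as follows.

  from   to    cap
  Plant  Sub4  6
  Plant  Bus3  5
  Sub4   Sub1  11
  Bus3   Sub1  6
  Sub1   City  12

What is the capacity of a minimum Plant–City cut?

Augment Plant→Sub4→Sub1→City: bottleneck 6, flow now 6.
Augment Plant→Bus3→Sub1→City: bottleneck 5, flow now 11.
No augmenting path remains; maximum flow = 11.
By max-flow min-cut, the minimum cut capacity equals the max flow.
In the residual graph, reachable from Plant: {Plant}.
Min-cut edges: Plant→Sub4 (6), Plant→Bus3 (5); capacity 6 + 5 = 11.

11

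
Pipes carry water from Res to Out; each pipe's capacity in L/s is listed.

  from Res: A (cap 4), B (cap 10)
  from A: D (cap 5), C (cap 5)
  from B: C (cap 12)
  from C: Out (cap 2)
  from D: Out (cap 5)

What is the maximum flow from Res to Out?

Augment Res→A→C→Out: bottleneck 2, flow now 2.
Augment Res→A→D→Out: bottleneck 2, flow now 4.
Augment Res→B→C→A→D→Out: bottleneck 2, flow now 6. (uses reverse residual edge)
No augmenting path remains; maximum flow = 6.
In the residual graph, reachable from Res: {Res, B, C}.
Min-cut edges: Res→A (4), C→Out (2); capacity 4 + 2 = 6.
This cut is saturated, so no flow can exceed 6.

6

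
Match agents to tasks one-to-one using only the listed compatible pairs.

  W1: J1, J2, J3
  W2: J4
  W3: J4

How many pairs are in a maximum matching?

Unit-capacity flow: source→left, listed edges, right→sink; max matching = max flow.
Augmenting path W1→J1 (+1); matched 1.
Augmenting path W2→J4 (+1); matched 2.
No augmenting path remains; maximum matching = 2.
König certificate: {W1, J4} is a vertex cover of size 2 (every listed pair touches it), so no matching can be larger.

2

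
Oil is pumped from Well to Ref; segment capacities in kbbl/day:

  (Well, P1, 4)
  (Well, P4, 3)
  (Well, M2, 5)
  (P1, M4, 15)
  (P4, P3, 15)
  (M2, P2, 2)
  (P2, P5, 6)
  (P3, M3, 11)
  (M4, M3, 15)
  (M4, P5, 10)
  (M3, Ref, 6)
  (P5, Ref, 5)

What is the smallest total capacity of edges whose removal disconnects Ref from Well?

Augment Well→P1→M4→M3→Ref: bottleneck 4, flow now 4.
Augment Well→P4→P3→M3→Ref: bottleneck 2, flow now 6.
Augment Well→M2→P2→P5→Ref: bottleneck 2, flow now 8.
Augment Well→P4→P3→M3→M4→P5→Ref: bottleneck 1, flow now 9. (uses reverse residual edge)
No augmenting path remains; maximum flow = 9.
By max-flow min-cut, the minimum cut capacity equals the max flow.
In the residual graph, reachable from Well: {Well, M2}.
Min-cut edges: Well→P1 (4), Well→P4 (3), M2→P2 (2); capacity 4 + 3 + 2 = 9.

9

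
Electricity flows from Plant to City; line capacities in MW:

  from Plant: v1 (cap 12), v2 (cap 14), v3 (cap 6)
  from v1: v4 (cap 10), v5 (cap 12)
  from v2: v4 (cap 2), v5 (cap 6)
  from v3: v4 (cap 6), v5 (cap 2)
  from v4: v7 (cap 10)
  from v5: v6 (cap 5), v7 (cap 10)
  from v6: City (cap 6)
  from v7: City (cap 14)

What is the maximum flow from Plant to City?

19

Augment Plant→v1→v4→v7→City: bottleneck 10, flow now 10.
Augment Plant→v1→v5→v6→City: bottleneck 2, flow now 12.
Augment Plant→v2→v5→v6→City: bottleneck 3, flow now 15.
Augment Plant→v2→v5→v7→City: bottleneck 3, flow now 18.
Augment Plant→v3→v5→v7→City: bottleneck 1, flow now 19.
No augmenting path remains; maximum flow = 19.
In the residual graph, reachable from Plant: {Plant, v1, v2, v3, v4, v5, v7}.
Min-cut edges: v5→v6 (5), v7→City (14); capacity 5 + 14 = 19.
This cut is saturated, so no flow can exceed 19.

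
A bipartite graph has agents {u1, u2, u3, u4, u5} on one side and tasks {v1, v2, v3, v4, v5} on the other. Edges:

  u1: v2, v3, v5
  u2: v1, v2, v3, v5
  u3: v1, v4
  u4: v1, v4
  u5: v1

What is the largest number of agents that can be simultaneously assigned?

4

Unit-capacity flow: source→left, listed edges, right→sink; max matching = max flow.
Augmenting path u1→v2 (+1); matched 1.
Augmenting path u2→v1 (+1); matched 2.
Augmenting path u3→v4 (+1); matched 3.
Augmenting path u4→v1→u2→v3 (+1); matched 4.
No augmenting path remains; maximum matching = 4.
König certificate: {u1, u2, v1, v4} is a vertex cover of size 4 (every listed pair touches it), so no matching can be larger.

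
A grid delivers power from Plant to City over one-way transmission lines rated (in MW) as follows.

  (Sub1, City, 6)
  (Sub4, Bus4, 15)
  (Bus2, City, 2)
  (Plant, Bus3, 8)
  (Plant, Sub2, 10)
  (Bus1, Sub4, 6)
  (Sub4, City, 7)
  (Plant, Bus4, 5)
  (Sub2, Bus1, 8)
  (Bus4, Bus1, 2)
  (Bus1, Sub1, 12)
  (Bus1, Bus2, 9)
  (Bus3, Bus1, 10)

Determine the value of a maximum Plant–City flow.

Augment Plant→Bus4→Bus1→Sub1→City: bottleneck 2, flow now 2.
Augment Plant→Bus3→Bus1→Sub1→City: bottleneck 4, flow now 6.
Augment Plant→Bus3→Bus1→Bus2→City: bottleneck 2, flow now 8.
Augment Plant→Bus3→Bus1→Sub4→City: bottleneck 2, flow now 10.
Augment Plant→Sub2→Bus1→Sub4→City: bottleneck 4, flow now 14.
No augmenting path remains; maximum flow = 14.
In the residual graph, reachable from Plant: {Plant, Bus4, Bus3, Sub2, Bus1, Sub1, Bus2}.
Min-cut edges: Bus1→Sub4 (6), Sub1→City (6), Bus2→City (2); capacity 6 + 6 + 2 = 14.
This cut is saturated, so no flow can exceed 14.

14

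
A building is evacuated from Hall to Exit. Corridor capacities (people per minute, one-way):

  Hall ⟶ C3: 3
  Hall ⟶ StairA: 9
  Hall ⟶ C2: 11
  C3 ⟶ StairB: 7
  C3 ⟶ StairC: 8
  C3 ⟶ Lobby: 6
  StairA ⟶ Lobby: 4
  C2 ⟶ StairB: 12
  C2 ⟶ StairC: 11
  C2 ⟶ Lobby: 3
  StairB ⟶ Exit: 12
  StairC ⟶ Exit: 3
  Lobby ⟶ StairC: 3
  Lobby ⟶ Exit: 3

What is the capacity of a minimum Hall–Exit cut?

18

Augment Hall→C3→StairB→Exit: bottleneck 3, flow now 3.
Augment Hall→StairA→Lobby→Exit: bottleneck 3, flow now 6.
Augment Hall→C2→StairB→Exit: bottleneck 9, flow now 15.
Augment Hall→C2→StairC→Exit: bottleneck 2, flow now 17.
Augment Hall→StairA→Lobby→StairC→Exit: bottleneck 1, flow now 18.
No augmenting path remains; maximum flow = 18.
By max-flow min-cut, the minimum cut capacity equals the max flow.
In the residual graph, reachable from Hall: {Hall, StairA}.
Min-cut edges: Hall→C3 (3), Hall→C2 (11), StairA→Lobby (4); capacity 3 + 11 + 4 = 18.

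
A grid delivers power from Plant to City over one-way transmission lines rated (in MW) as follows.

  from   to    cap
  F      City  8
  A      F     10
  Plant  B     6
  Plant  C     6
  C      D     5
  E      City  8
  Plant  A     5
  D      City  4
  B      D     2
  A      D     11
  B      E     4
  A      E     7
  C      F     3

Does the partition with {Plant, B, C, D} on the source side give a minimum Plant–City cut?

Yes — it is a minimum cut (capacity 16).

Given cut capacity: 5 + 4 + 3 + 4 = 16.
Augment Plant→A→D→City: bottleneck 4, flow now 4.
Augment Plant→A→E→City: bottleneck 1, flow now 5.
Augment Plant→B→E→City: bottleneck 4, flow now 9.
Augment Plant→C→F→City: bottleneck 3, flow now 12.
Augment Plant→B→D→A→E→City: bottleneck 2, flow now 14. (uses reverse residual edge)
Augment Plant→C→D→A→E→City: bottleneck 1, flow now 15. (uses reverse residual edge)
Augment Plant→C→D→A→F→City: bottleneck 1, flow now 16. (uses reverse residual edge)
No augmenting path remains; maximum flow = 16.
Cut capacity 16 equals the max flow, so it is a minimum cut.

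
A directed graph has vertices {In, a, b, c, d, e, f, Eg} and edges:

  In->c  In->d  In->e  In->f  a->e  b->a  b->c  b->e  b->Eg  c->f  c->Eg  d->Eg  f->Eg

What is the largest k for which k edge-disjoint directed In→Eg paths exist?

3

Assign every edge capacity 1; by Menger, the answer equals the max flow.
Path In→c→Eg (+1); total 1.
Path In→d→Eg (+1); total 2.
Path In→f→Eg (+1); total 3.
No residual In→Eg path; max flow = 3.
Certifying cut of size 3: {In→c, In→d, In→f}.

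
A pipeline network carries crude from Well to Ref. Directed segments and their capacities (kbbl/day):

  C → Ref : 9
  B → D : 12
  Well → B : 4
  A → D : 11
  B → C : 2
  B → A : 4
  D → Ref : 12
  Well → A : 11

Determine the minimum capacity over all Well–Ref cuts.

Augment Well→A→D→Ref: bottleneck 11, flow now 11.
Augment Well→B→C→Ref: bottleneck 2, flow now 13.
Augment Well→B→D→Ref: bottleneck 1, flow now 14.
No augmenting path remains; maximum flow = 14.
By max-flow min-cut, the minimum cut capacity equals the max flow.
In the residual graph, reachable from Well: {Well, A, B, D}.
Min-cut edges: B→C (2), D→Ref (12); capacity 2 + 12 = 14.

14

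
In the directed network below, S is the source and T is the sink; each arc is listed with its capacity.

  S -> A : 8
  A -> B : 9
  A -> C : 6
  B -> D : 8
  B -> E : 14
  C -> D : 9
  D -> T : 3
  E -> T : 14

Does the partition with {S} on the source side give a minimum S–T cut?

Given cut capacity: 8 = 8.
Augment S→A→B→D→T: bottleneck 3, flow now 3.
Augment S→A→B→E→T: bottleneck 5, flow now 8.
No augmenting path remains; maximum flow = 8.
Cut capacity 8 equals the max flow, so it is a minimum cut.

Yes — it is a minimum cut (capacity 8).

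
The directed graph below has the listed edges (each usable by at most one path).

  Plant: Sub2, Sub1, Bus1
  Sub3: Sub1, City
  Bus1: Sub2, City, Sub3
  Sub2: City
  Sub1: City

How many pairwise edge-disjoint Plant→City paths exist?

3

Assign every edge capacity 1; by Menger, the answer equals the max flow.
Path Plant→Bus1→City (+1); total 1.
Path Plant→Sub2→City (+1); total 2.
Path Plant→Sub1→City (+1); total 3.
No residual Plant→City path; max flow = 3.
Certifying cut of size 3: {Plant→Bus1, Plant→Sub1, Plant→Sub2}.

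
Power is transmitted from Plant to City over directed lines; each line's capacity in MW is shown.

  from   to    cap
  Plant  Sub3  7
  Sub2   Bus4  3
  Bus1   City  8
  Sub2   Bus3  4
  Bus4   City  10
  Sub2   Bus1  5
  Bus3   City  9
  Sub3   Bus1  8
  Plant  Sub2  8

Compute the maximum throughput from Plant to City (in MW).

Augment Plant→Sub2→Bus4→City: bottleneck 3, flow now 3.
Augment Plant→Sub2→Bus1→City: bottleneck 5, flow now 8.
Augment Plant→Sub3→Bus1→City: bottleneck 3, flow now 11.
Augment Plant→Sub3→Bus1→Sub2→Bus3→City: bottleneck 4, flow now 15. (uses reverse residual edge)
No augmenting path remains; maximum flow = 15.
In the residual graph, reachable from Plant: {Plant}.
Min-cut edges: Plant→Sub2 (8), Plant→Sub3 (7); capacity 8 + 7 = 15.
This cut is saturated, so no flow can exceed 15.

15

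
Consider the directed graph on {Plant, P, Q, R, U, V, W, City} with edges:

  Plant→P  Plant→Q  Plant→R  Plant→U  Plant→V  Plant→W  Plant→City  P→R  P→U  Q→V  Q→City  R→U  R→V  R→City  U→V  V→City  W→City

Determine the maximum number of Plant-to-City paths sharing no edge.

Assign every edge capacity 1; by Menger, the answer equals the max flow.
Path Plant→City (+1); total 1.
Path Plant→Q→City (+1); total 2.
Path Plant→R→City (+1); total 3.
Path Plant→V→City (+1); total 4.
Path Plant→W→City (+1); total 5.
No residual Plant→City path; max flow = 5.
Certifying cut of size 5: {Plant→City, Plant→Q, Plant→W, R→City, V→City}.

5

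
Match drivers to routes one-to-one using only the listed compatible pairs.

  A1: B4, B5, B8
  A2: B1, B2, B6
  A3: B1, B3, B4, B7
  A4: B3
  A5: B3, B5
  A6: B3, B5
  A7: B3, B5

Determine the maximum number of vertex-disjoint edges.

5

Unit-capacity flow: source→left, listed edges, right→sink; max matching = max flow.
Augmenting path A1→B4 (+1); matched 1.
Augmenting path A2→B1 (+1); matched 2.
Augmenting path A3→B3 (+1); matched 3.
Augmenting path A5→B5 (+1); matched 4.
Augmenting path A4→B3→A3→B7 (+1); matched 5.
No augmenting path remains; maximum matching = 5.
König certificate: {A1, A2, A3, B3, B5} is a vertex cover of size 5 (every listed pair touches it), so no matching can be larger.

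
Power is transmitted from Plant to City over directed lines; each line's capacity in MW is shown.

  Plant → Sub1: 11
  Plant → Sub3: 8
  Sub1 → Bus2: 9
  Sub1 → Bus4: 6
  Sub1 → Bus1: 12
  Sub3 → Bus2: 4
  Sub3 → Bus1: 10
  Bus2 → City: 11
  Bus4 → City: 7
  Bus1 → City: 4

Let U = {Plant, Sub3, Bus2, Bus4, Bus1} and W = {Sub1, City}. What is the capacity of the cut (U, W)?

Edges leaving {Plant, Sub3, Bus2, Bus4, Bus1}: Plant→Sub1 (11), Bus2→City (11), Bus4→City (7), Bus1→City (4).
Cut capacity = 11 + 11 + 7 + 4 = 33.

33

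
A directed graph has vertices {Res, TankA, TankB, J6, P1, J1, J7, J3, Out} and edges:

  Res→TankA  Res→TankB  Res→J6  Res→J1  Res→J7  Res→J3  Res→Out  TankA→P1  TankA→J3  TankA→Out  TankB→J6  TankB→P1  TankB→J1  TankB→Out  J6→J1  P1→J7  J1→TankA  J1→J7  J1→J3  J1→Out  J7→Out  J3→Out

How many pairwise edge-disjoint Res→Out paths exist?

Assign every edge capacity 1; by Menger, the answer equals the max flow.
Path Res→Out (+1); total 1.
Path Res→TankA→Out (+1); total 2.
Path Res→TankB→Out (+1); total 3.
Path Res→J1→Out (+1); total 4.
Path Res→J7→Out (+1); total 5.
Path Res→J3→Out (+1); total 6.
No residual Res→Out path; max flow = 6.
Certifying cut of size 6: {J1→Out, J3→Out, J7→Out, Res→Out, Res→TankB, TankA→Out}.

6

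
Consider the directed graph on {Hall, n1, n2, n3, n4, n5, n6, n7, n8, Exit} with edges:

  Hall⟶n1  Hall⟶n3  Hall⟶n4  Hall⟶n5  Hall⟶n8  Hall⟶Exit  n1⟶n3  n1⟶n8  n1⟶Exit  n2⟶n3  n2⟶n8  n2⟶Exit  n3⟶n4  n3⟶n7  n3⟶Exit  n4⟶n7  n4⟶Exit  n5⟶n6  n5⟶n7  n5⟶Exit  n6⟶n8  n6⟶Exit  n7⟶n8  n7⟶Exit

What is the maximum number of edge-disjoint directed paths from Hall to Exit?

5

Assign every edge capacity 1; by Menger, the answer equals the max flow.
Path Hall→Exit (+1); total 1.
Path Hall→n1→Exit (+1); total 2.
Path Hall→n3→Exit (+1); total 3.
Path Hall→n4→Exit (+1); total 4.
Path Hall→n5→Exit (+1); total 5.
No residual Hall→Exit path; max flow = 5.
Certifying cut of size 5: {Hall→Exit, Hall→n1, Hall→n3, Hall→n4, Hall→n5}.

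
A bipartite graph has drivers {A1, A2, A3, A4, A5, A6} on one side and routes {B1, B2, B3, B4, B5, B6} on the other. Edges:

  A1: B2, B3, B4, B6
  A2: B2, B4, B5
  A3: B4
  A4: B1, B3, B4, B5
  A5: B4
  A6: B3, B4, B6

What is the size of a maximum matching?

5

Unit-capacity flow: source→left, listed edges, right→sink; max matching = max flow.
Augmenting path A1→B2 (+1); matched 1.
Augmenting path A2→B4 (+1); matched 2.
Augmenting path A4→B1 (+1); matched 3.
Augmenting path A6→B3 (+1); matched 4.
Augmenting path A3→B4→A2→B5 (+1); matched 5.
No augmenting path remains; maximum matching = 5.
König certificate: {A1, A2, A4, A6, B4} is a vertex cover of size 5 (every listed pair touches it), so no matching can be larger.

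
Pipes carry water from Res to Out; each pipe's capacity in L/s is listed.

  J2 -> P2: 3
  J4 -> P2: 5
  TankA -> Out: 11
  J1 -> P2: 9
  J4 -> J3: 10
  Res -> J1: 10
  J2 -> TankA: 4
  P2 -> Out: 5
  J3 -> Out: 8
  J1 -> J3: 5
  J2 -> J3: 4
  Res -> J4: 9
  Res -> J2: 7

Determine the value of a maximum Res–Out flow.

17

Augment Res→J4→P2→Out: bottleneck 5, flow now 5.
Augment Res→J4→J3→Out: bottleneck 4, flow now 9.
Augment Res→J1→J3→Out: bottleneck 4, flow now 13.
Augment Res→J2→TankA→Out: bottleneck 4, flow now 17.
No augmenting path remains; maximum flow = 17.
In the residual graph, reachable from Res: {Res, J4, J1, J2, P2, J3}.
Min-cut edges: J2→TankA (4), P2→Out (5), J3→Out (8); capacity 4 + 5 + 8 = 17.
This cut is saturated, so no flow can exceed 17.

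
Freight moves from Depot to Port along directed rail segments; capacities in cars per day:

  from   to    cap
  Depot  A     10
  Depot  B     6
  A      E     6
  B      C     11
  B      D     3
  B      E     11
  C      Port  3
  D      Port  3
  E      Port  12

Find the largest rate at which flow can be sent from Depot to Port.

12

Augment Depot→A→E→Port: bottleneck 6, flow now 6.
Augment Depot→B→C→Port: bottleneck 3, flow now 9.
Augment Depot→B→D→Port: bottleneck 3, flow now 12.
No augmenting path remains; maximum flow = 12.
In the residual graph, reachable from Depot: {Depot, A}.
Min-cut edges: Depot→B (6), A→E (6); capacity 6 + 6 = 12.
This cut is saturated, so no flow can exceed 12.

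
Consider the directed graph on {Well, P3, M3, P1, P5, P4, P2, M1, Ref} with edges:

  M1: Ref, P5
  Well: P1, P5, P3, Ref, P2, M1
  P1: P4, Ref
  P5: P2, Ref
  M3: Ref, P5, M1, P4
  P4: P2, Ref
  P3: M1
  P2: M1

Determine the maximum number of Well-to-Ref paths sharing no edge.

Assign every edge capacity 1; by Menger, the answer equals the max flow.
Path Well→Ref (+1); total 1.
Path Well→P1→Ref (+1); total 2.
Path Well→P5→Ref (+1); total 3.
Path Well→M1→Ref (+1); total 4.
No residual Well→Ref path; max flow = 4.
Certifying cut of size 4: {M1→Ref, P5→Ref, Well→P1, Well→Ref}.

4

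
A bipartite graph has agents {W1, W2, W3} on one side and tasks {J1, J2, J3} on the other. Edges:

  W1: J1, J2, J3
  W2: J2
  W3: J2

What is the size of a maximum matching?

2

Unit-capacity flow: source→left, listed edges, right→sink; max matching = max flow.
Augmenting path W1→J1 (+1); matched 1.
Augmenting path W2→J2 (+1); matched 2.
No augmenting path remains; maximum matching = 2.
König certificate: {W1, J2} is a vertex cover of size 2 (every listed pair touches it), so no matching can be larger.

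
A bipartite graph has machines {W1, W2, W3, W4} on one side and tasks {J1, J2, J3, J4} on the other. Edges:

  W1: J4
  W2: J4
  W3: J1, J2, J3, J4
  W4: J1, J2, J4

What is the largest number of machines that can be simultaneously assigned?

3

Unit-capacity flow: source→left, listed edges, right→sink; max matching = max flow.
Augmenting path W1→J4 (+1); matched 1.
Augmenting path W3→J1 (+1); matched 2.
Augmenting path W4→J2 (+1); matched 3.
No augmenting path remains; maximum matching = 3.
König certificate: {W3, W4, J4} is a vertex cover of size 3 (every listed pair touches it), so no matching can be larger.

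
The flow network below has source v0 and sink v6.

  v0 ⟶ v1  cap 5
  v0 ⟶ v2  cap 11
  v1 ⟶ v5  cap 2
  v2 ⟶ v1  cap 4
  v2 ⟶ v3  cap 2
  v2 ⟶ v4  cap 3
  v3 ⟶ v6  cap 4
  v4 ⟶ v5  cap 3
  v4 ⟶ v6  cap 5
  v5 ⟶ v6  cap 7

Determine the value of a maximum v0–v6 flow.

7

Augment v0→v1→v5→v6: bottleneck 2, flow now 2.
Augment v0→v2→v3→v6: bottleneck 2, flow now 4.
Augment v0→v2→v4→v6: bottleneck 3, flow now 7.
No augmenting path remains; maximum flow = 7.
In the residual graph, reachable from v0: {v0, v1, v2}.
Min-cut edges: v1→v5 (2), v2→v3 (2), v2→v4 (3); capacity 2 + 2 + 3 = 7.
This cut is saturated, so no flow can exceed 7.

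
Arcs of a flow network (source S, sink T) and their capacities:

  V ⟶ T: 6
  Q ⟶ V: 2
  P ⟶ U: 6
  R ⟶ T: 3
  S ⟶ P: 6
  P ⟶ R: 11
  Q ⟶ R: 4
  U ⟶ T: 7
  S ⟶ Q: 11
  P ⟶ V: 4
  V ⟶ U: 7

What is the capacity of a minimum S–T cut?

11

Augment S→P→R→T: bottleneck 3, flow now 3.
Augment S→P→U→T: bottleneck 3, flow now 6.
Augment S→Q→V→T: bottleneck 2, flow now 8.
Augment S→Q→R→P→U→T: bottleneck 3, flow now 11. (uses reverse residual edge)
No augmenting path remains; maximum flow = 11.
By max-flow min-cut, the minimum cut capacity equals the max flow.
In the residual graph, reachable from S: {S, Q, R}.
Min-cut edges: S→P (6), Q→V (2), R→T (3); capacity 6 + 2 + 3 = 11.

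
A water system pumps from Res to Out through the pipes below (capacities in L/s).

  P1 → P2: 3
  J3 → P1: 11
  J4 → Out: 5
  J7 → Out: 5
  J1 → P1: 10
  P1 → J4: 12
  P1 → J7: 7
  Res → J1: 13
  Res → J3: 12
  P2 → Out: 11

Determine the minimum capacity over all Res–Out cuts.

Augment Res→J1→P1→J4→Out: bottleneck 5, flow now 5.
Augment Res→J1→P1→P2→Out: bottleneck 3, flow now 8.
Augment Res→J1→P1→J7→Out: bottleneck 2, flow now 10.
Augment Res→J3→P1→J7→Out: bottleneck 3, flow now 13.
No augmenting path remains; maximum flow = 13.
By max-flow min-cut, the minimum cut capacity equals the max flow.
In the residual graph, reachable from Res: {Res, J1, J3, P1, J4, J7}.
Min-cut edges: P1→P2 (3), J4→Out (5), J7→Out (5); capacity 3 + 5 + 5 = 13.

13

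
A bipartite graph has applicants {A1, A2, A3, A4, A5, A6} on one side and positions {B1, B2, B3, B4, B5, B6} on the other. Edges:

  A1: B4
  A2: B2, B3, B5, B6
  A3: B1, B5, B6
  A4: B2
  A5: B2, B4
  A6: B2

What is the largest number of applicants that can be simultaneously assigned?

4

Unit-capacity flow: source→left, listed edges, right→sink; max matching = max flow.
Augmenting path A1→B4 (+1); matched 1.
Augmenting path A2→B2 (+1); matched 2.
Augmenting path A3→B1 (+1); matched 3.
Augmenting path A4→B2→A2→B3 (+1); matched 4.
No augmenting path remains; maximum matching = 4.
König certificate: {A2, A3, B2, B4} is a vertex cover of size 4 (every listed pair touches it), so no matching can be larger.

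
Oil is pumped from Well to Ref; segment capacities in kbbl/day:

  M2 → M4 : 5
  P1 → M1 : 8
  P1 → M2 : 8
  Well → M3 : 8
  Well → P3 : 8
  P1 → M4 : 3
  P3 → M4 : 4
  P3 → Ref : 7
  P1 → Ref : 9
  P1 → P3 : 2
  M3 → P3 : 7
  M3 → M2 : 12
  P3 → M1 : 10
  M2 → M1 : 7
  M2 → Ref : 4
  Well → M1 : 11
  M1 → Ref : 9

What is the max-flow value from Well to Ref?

Augment Well→P3→Ref: bottleneck 7, flow now 7.
Augment Well→M1→Ref: bottleneck 9, flow now 16.
Augment Well→M3→M2→Ref: bottleneck 4, flow now 20.
No augmenting path remains; maximum flow = 20.
In the residual graph, reachable from Well: {Well, M3, M2, P3, M1, M4}.
Min-cut edges: M2→Ref (4), P3→Ref (7), M1→Ref (9); capacity 4 + 7 + 9 = 20.
This cut is saturated, so no flow can exceed 20.

20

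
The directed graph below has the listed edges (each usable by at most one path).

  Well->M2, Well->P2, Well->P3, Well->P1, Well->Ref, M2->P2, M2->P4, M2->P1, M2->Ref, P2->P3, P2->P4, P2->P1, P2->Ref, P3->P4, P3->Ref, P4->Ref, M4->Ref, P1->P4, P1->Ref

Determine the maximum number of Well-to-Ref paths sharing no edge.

5

Assign every edge capacity 1; by Menger, the answer equals the max flow.
Path Well→Ref (+1); total 1.
Path Well→M2→Ref (+1); total 2.
Path Well→P2→Ref (+1); total 3.
Path Well→P3→Ref (+1); total 4.
Path Well→P1→Ref (+1); total 5.
No residual Well→Ref path; max flow = 5.
Certifying cut of size 5: {Well→M2, Well→P1, Well→P2, Well→P3, Well→Ref}.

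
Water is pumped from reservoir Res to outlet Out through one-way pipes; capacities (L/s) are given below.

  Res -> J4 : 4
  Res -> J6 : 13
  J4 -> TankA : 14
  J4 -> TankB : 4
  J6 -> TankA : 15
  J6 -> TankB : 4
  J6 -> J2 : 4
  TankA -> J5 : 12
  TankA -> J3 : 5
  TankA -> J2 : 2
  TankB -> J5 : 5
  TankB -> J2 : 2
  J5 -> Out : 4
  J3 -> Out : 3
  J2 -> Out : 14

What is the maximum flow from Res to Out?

15

Augment Res→J6→J2→Out: bottleneck 4, flow now 4.
Augment Res→J4→TankA→J5→Out: bottleneck 4, flow now 8.
Augment Res→J6→TankA→J3→Out: bottleneck 3, flow now 11.
Augment Res→J6→TankA→J2→Out: bottleneck 2, flow now 13.
Augment Res→J6→TankB→J2→Out: bottleneck 2, flow now 15.
No augmenting path remains; maximum flow = 15.
In the residual graph, reachable from Res: {Res, J4, J6, TankA, TankB, J5, J3}.
Min-cut edges: J6→J2 (4), TankA→J2 (2), TankB→J2 (2), J5→Out (4), J3→Out (3); capacity 4 + 2 + 2 + 4 + 3 = 15.
This cut is saturated, so no flow can exceed 15.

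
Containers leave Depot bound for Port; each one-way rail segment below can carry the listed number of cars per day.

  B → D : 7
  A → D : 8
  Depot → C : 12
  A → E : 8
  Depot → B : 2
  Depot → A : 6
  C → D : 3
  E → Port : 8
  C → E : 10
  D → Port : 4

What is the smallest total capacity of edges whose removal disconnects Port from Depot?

12

Augment Depot→A→D→Port: bottleneck 4, flow now 4.
Augment Depot→A→E→Port: bottleneck 2, flow now 6.
Augment Depot→C→E→Port: bottleneck 6, flow now 12.
No augmenting path remains; maximum flow = 12.
By max-flow min-cut, the minimum cut capacity equals the max flow.
In the residual graph, reachable from Depot: {Depot, A, B, C, D, E}.
Min-cut edges: D→Port (4), E→Port (8); capacity 4 + 8 = 12.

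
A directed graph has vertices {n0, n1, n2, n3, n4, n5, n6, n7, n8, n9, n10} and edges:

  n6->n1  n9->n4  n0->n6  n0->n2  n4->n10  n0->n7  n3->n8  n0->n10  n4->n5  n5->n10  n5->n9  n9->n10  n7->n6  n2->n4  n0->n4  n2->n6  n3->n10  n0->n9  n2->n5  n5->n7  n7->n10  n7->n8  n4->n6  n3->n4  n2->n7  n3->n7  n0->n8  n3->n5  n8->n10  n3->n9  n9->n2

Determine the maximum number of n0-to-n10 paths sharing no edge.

Assign every edge capacity 1; by Menger, the answer equals the max flow.
Path n0→n10 (+1); total 1.
Path n0→n4→n10 (+1); total 2.
Path n0→n7→n10 (+1); total 3.
Path n0→n8→n10 (+1); total 4.
Path n0→n9→n10 (+1); total 5.
Path n0→n2→n5→n10 (+1); total 6.
No residual n0→n10 path; max flow = 6.
Certifying cut of size 6: {n0→n10, n0→n2, n0→n4, n0→n7, n0→n8, n0→n9}.

6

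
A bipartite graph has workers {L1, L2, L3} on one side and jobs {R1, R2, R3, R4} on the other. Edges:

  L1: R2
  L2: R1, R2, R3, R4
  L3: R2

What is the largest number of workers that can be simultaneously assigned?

2

Unit-capacity flow: source→left, listed edges, right→sink; max matching = max flow.
Augmenting path L1→R2 (+1); matched 1.
Augmenting path L2→R1 (+1); matched 2.
No augmenting path remains; maximum matching = 2.
König certificate: {L2, R2} is a vertex cover of size 2 (every listed pair touches it), so no matching can be larger.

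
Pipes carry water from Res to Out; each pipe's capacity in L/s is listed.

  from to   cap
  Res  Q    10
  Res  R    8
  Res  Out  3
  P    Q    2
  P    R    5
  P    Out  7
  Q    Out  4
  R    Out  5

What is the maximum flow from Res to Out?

12

Augment Res→Out: bottleneck 3, flow now 3.
Augment Res→Q→Out: bottleneck 4, flow now 7.
Augment Res→R→Out: bottleneck 5, flow now 12.
No augmenting path remains; maximum flow = 12.
In the residual graph, reachable from Res: {Res, Q, R}.
Min-cut edges: Res→Out (3), Q→Out (4), R→Out (5); capacity 3 + 4 + 5 = 12.
This cut is saturated, so no flow can exceed 12.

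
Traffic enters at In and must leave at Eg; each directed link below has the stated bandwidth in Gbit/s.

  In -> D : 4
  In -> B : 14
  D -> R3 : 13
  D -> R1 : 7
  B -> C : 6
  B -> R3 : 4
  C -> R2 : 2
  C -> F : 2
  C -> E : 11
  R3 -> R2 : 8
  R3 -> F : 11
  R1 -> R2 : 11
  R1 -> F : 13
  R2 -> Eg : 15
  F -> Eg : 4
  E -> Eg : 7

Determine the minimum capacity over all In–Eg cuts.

14

Augment In→D→R3→R2→Eg: bottleneck 4, flow now 4.
Augment In→B→C→R2→Eg: bottleneck 2, flow now 6.
Augment In→B→C→F→Eg: bottleneck 2, flow now 8.
Augment In→B→C→E→Eg: bottleneck 2, flow now 10.
Augment In→B→R3→R2→Eg: bottleneck 4, flow now 14.
No augmenting path remains; maximum flow = 14.
By max-flow min-cut, the minimum cut capacity equals the max flow.
In the residual graph, reachable from In: {In, B}.
Min-cut edges: In→D (4), B→C (6), B→R3 (4); capacity 4 + 6 + 4 = 14.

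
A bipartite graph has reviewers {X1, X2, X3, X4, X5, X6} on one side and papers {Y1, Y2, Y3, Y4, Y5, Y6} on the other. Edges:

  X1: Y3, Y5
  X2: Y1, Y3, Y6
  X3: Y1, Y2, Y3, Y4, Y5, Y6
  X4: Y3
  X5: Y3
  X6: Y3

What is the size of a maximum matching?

4

Unit-capacity flow: source→left, listed edges, right→sink; max matching = max flow.
Augmenting path X1→Y3 (+1); matched 1.
Augmenting path X2→Y1 (+1); matched 2.
Augmenting path X3→Y2 (+1); matched 3.
Augmenting path X4→Y3→X1→Y5 (+1); matched 4.
No augmenting path remains; maximum matching = 4.
König certificate: {X1, X2, X3, Y3} is a vertex cover of size 4 (every listed pair touches it), so no matching can be larger.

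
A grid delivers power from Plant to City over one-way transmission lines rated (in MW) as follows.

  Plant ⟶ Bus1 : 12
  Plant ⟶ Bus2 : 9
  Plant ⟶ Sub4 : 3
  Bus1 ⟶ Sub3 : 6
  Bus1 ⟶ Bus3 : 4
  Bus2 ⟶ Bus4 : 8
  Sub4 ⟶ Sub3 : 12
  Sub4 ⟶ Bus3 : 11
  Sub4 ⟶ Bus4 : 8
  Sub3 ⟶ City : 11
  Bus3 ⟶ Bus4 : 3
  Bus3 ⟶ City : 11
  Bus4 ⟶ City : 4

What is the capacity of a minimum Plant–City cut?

17

Augment Plant→Bus1→Sub3→City: bottleneck 6, flow now 6.
Augment Plant→Bus1→Bus3→City: bottleneck 4, flow now 10.
Augment Plant→Bus2→Bus4→City: bottleneck 4, flow now 14.
Augment Plant→Sub4→Sub3→City: bottleneck 3, flow now 17.
No augmenting path remains; maximum flow = 17.
By max-flow min-cut, the minimum cut capacity equals the max flow.
In the residual graph, reachable from Plant: {Plant, Bus1, Bus2, Bus4}.
Min-cut edges: Plant→Sub4 (3), Bus1→Sub3 (6), Bus1→Bus3 (4), Bus4→City (4); capacity 3 + 6 + 4 + 4 = 17.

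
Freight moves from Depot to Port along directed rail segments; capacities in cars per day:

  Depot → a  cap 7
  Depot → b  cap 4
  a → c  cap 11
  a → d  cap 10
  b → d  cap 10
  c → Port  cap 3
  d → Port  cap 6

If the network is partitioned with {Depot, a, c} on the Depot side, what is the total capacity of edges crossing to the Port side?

17

Edges leaving {Depot, a, c}: Depot→b (4), a→d (10), c→Port (3).
Cut capacity = 4 + 10 + 3 = 17.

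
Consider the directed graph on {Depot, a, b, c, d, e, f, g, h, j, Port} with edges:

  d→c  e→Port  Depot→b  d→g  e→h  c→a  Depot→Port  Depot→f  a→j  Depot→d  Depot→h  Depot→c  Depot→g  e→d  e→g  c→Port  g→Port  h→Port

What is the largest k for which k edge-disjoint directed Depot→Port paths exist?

4

Assign every edge capacity 1; by Menger, the answer equals the max flow.
Path Depot→Port (+1); total 1.
Path Depot→c→Port (+1); total 2.
Path Depot→g→Port (+1); total 3.
Path Depot→h→Port (+1); total 4.
No residual Depot→Port path; max flow = 4.
Certifying cut of size 4: {Depot→Port, Depot→h, c→Port, g→Port}.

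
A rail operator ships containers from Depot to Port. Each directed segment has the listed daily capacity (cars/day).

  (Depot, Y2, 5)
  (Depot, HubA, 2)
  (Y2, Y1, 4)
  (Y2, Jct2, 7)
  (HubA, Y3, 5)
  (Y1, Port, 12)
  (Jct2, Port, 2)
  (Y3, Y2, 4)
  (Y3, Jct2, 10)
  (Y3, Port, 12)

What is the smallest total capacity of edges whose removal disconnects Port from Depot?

Augment Depot→Y2→Y1→Port: bottleneck 4, flow now 4.
Augment Depot→Y2→Jct2→Port: bottleneck 1, flow now 5.
Augment Depot→HubA→Y3→Port: bottleneck 2, flow now 7.
No augmenting path remains; maximum flow = 7.
By max-flow min-cut, the minimum cut capacity equals the max flow.
In the residual graph, reachable from Depot: {Depot}.
Min-cut edges: Depot→Y2 (5), Depot→HubA (2); capacity 5 + 2 = 7.

7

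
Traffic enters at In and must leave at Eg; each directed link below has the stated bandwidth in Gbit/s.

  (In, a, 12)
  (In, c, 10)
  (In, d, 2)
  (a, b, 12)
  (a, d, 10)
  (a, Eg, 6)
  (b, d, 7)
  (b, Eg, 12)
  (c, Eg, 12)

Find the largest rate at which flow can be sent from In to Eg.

22

Augment In→a→Eg: bottleneck 6, flow now 6.
Augment In→c→Eg: bottleneck 10, flow now 16.
Augment In→a→b→Eg: bottleneck 6, flow now 22.
No augmenting path remains; maximum flow = 22.
In the residual graph, reachable from In: {In, d}.
Min-cut edges: In→a (12), In→c (10); capacity 12 + 10 = 22.
This cut is saturated, so no flow can exceed 22.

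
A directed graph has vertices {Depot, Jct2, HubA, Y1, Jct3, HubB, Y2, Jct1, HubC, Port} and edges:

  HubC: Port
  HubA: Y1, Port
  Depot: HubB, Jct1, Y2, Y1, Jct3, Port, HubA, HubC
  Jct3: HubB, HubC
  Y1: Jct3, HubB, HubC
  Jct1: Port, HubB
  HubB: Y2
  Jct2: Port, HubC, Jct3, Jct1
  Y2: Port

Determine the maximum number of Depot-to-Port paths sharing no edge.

5

Assign every edge capacity 1; by Menger, the answer equals the max flow.
Path Depot→Port (+1); total 1.
Path Depot→HubA→Port (+1); total 2.
Path Depot→Y2→Port (+1); total 3.
Path Depot→Jct1→Port (+1); total 4.
Path Depot→HubC→Port (+1); total 5.
No residual Depot→Port path; max flow = 5.
Certifying cut of size 5: {Depot→HubA, Depot→Jct1, Depot→Port, HubC→Port, Y2→Port}.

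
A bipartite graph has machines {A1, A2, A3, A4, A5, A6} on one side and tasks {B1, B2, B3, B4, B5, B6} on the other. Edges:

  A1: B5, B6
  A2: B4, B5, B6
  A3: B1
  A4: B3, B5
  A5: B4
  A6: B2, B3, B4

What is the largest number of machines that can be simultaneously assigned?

6

Unit-capacity flow: source→left, listed edges, right→sink; max matching = max flow.
Augmenting path A1→B5 (+1); matched 1.
Augmenting path A2→B4 (+1); matched 2.
Augmenting path A3→B1 (+1); matched 3.
Augmenting path A4→B3 (+1); matched 4.
Augmenting path A6→B2 (+1); matched 5.
Augmenting path A5→B4→A2→B6 (+1); matched 6.
No augmenting path remains; maximum matching = 6.
König certificate: {A1, A2, A3, A4, A5, A6} is a vertex cover of size 6 (every listed pair touches it), so no matching can be larger.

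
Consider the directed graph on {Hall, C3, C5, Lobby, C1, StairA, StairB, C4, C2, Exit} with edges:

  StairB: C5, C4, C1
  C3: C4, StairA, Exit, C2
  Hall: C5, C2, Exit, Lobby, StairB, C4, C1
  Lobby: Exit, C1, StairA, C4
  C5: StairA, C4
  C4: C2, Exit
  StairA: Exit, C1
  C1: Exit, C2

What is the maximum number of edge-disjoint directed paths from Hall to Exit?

Assign every edge capacity 1; by Menger, the answer equals the max flow.
Path Hall→Exit (+1); total 1.
Path Hall→Lobby→Exit (+1); total 2.
Path Hall→C1→Exit (+1); total 3.
Path Hall→C4→Exit (+1); total 4.
Path Hall→C5→StairA→Exit (+1); total 5.
No residual Hall→Exit path; max flow = 5.
Certifying cut of size 5: {C1→Exit, C4→Exit, C5→StairA, Hall→Exit, Hall→Lobby}.

5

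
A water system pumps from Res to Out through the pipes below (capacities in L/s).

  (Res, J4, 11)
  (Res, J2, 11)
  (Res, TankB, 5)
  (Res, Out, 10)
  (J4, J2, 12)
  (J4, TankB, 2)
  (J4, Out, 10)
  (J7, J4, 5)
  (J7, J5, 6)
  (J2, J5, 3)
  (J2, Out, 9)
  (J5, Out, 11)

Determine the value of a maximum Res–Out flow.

32

Augment Res→Out: bottleneck 10, flow now 10.
Augment Res→J4→Out: bottleneck 10, flow now 20.
Augment Res→J2→Out: bottleneck 9, flow now 29.
Augment Res→J2→J5→Out: bottleneck 2, flow now 31.
Augment Res→J4→J2→J5→Out: bottleneck 1, flow now 32.
No augmenting path remains; maximum flow = 32.
In the residual graph, reachable from Res: {Res, TankB}.
Min-cut edges: Res→J4 (11), Res→J2 (11), Res→Out (10); capacity 11 + 11 + 10 = 32.
This cut is saturated, so no flow can exceed 32.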